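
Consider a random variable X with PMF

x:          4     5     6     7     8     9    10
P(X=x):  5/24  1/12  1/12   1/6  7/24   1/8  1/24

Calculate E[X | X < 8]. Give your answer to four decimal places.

P(X < 8) = 5/24 + 1/12 + 1/12 + 1/6 = 13/24.
E[X | X < 8] = [4·5/24 + 5·1/12 + 6·1/12 + 7·1/6] / (13/24)
 = 35/12 / (13/24)
 = 70/13

5.3846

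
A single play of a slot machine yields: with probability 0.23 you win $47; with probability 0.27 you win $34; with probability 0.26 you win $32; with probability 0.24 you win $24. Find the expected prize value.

34.07

E[payout] = 47·0.23 + 34·0.27 + 32·0.26 + 24·0.24
 = 10.81 + 9.18 + 8.32 + 5.76
 = 34.07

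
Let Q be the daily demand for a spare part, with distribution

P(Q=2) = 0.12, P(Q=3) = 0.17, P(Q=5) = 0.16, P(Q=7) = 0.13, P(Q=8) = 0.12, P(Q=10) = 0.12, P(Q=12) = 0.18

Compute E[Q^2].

E[Q^2] = Σ q^2·P(Q=q)
 = 4·0.12 + 9·0.17 + 25·0.16 + 49·0.13 + 64·0.12 + 100·0.12 + 144·0.18
 = 0.48 + 1.53 + 4 + 6.37 + 7.68 + 12 + 25.92
 = 57.98

57.98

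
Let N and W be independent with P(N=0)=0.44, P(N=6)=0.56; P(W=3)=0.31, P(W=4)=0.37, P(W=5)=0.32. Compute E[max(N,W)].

5.1244

E[max(N,W)] = Σ_n Σ_w max(n,w) · P(N=n)P(W=w)
 = 3·0.1364 + 4·0.1628 + 5·0.1408 + 6·0.1736 + 6·0.2072 + 6·0.1792
 = 0.4092 + 0.6512 + 0.704 + 1.0416 + 1.2432 + 1.0752
 = 5.1244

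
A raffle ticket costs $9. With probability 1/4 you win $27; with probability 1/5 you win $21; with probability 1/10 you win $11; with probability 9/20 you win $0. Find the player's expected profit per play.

E[payout] = 27·1/4 + 21·1/5 + 11·1/10 + 0·9/20
 = 27/4 + 21/5 + 11/10 + 0
 = 241/20
Net = 241/20 - 9 = 61/20

3.05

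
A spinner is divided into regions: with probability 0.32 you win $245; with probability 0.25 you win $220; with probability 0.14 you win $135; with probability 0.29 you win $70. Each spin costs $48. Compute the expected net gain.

E[payout] = 245·0.32 + 220·0.25 + 135·0.14 + 70·0.29
 = 78.4 + 55 + 18.9 + 20.3
 = 172.6
Net = 172.6 - 48 = 124.6

124.6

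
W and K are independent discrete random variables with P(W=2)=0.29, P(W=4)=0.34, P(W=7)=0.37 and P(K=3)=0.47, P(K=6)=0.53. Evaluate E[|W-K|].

2.163

E[|W-K|] = Σ_w Σ_k |w-k| · P(W=w)P(K=k)
 = 1·0.1363 + 4·0.1537 + 1·0.1598 + 2·0.1802 + 4·0.1739 + 1·0.1961
 = 0.1363 + 0.6148 + 0.1598 + 0.3604 + 0.6956 + 0.1961
 = 2.163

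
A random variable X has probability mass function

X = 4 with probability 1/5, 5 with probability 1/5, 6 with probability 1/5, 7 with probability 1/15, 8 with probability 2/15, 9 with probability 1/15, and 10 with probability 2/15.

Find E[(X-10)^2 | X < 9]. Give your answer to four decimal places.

P(X < 9) = 1/5 + 1/5 + 1/5 + 1/15 + 2/15 = 4/5.
E[(X-10)^2 | X < 9] = [36·1/5 + 25·1/5 + 16·1/5 + 9·1/15 + 4·2/15] / (4/5)
 = 248/15 / (4/5)
 = 62/3

20.6667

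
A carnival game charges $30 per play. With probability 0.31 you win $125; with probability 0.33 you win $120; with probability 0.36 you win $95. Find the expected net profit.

E[payout] = 125·0.31 + 120·0.33 + 95·0.36
 = 38.75 + 39.6 + 34.2
 = 112.55
Net = 112.55 - 30 = 82.55

82.55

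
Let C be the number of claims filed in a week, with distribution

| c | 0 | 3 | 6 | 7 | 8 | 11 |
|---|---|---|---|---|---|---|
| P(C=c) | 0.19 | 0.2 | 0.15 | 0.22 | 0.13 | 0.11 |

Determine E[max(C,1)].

E[max(C,1)] = Σ max(c,1)·P(C=c)
 = 1·0.19 + 3·0.2 + 6·0.15 + 7·0.22 + 8·0.13 + 11·0.11
 = 0.19 + 0.6 + 0.9 + 1.54 + 1.04 + 1.21
 = 5.48

5.48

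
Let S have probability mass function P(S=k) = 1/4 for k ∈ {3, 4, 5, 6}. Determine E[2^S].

E[2^S] = Σ 2^s·P(S=s)
 = 8·1/4 + 16·1/4 + 32·1/4 + 64·1/4
 = 2 + 4 + 8 + 16
 = 30

30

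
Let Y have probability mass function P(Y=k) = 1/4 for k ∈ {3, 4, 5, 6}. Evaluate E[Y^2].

21.5

E[Y^2] = Σ y^2·P(Y=y)
 = 9·1/4 + 16·1/4 + 25·1/4 + 36·1/4
 = 9/4 + 4 + 25/4 + 9
 = 43/2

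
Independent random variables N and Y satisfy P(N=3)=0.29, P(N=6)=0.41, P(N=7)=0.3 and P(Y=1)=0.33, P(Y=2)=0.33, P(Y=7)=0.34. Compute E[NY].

E[NY] = Σ_n Σ_y ny · P(N=n)P(Y=y)
 = 3·0.0957 + 6·0.0957 + 21·0.0986 + 6·0.1353 + 12·0.1353 + 42·0.1394 + 7·0.099 + 14·0.099 + 49·0.102
 = 0.2871 + 0.5742 + 2.0706 + 0.8118 + 1.6236 + 5.8548 + 0.693 + 1.386 + 4.998
 = 18.2991

18.2991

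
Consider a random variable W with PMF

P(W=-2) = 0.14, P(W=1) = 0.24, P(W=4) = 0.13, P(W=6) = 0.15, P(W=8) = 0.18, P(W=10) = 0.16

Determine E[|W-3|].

3.78

E[|W-3|] = Σ |w-3|·P(W=w)
 = 5·0.14 + 2·0.24 + 1·0.13 + 3·0.15 + 5·0.18 + 7·0.16
 = 0.7 + 0.48 + 0.13 + 0.45 + 0.9 + 1.12
 = 3.78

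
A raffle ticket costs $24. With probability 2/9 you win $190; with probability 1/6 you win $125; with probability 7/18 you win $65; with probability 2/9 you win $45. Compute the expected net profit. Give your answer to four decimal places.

74.3333

E[payout] = 190·2/9 + 125·1/6 + 65·7/18 + 45·2/9
 = 380/9 + 125/6 + 455/18 + 10
 = 295/3
Net = 295/3 - 24 = 223/3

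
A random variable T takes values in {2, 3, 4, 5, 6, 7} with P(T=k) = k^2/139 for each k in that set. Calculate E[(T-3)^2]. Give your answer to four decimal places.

8.8345

E[(T-3)^2] = Σ (t-3)^2·P(T=t)
 = 1·4/139 + 0·9/139 + 1·16/139 + 4·25/139 + 9·36/139 + 16·49/139
 = 4/139 + 0 + 16/139 + 100/139 + 324/139 + 784/139
 = 1228/139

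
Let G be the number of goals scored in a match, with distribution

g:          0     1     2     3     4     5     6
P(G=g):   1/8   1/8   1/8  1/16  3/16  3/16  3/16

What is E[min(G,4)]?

E[min(G,4)] = Σ min(g,4)·P(G=g)
 = 0·1/8 + 1·1/8 + 2·1/8 + 3·1/16 + 4·3/16 + 4·3/16 + 4·3/16
 = 0 + 1/8 + 1/4 + 3/16 + 3/4 + 3/4 + 3/4
 = 45/16

2.8125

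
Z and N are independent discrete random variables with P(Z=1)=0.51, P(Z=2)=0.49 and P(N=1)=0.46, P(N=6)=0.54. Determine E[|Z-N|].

E[|Z-N|] = Σ_z Σ_n |z-n| · P(Z=z)P(N=n)
 = 0·0.2346 + 5·0.2754 + 1·0.2254 + 4·0.2646
 = 0 + 1.377 + 0.2254 + 1.0584
 = 2.6608

2.6608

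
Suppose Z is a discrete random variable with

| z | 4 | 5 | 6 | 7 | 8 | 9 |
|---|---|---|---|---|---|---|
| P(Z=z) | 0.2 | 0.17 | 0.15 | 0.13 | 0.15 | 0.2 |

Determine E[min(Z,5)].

4.8

E[min(Z,5)] = Σ min(z,5)·P(Z=z)
 = 4·0.2 + 5·0.17 + 5·0.15 + 5·0.13 + 5·0.15 + 5·0.2
 = 0.8 + 0.85 + 0.75 + 0.65 + 0.75 + 1
 = 4.8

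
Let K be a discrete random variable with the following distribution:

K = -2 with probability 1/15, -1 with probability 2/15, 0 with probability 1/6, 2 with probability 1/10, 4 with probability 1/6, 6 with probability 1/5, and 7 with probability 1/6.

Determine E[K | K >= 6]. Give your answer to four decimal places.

P(K >= 6) = 1/5 + 1/6 = 11/30.
E[K | K >= 6] = [6·1/5 + 7·1/6] / (11/30)
 = 71/30 / (11/30)
 = 71/11

6.4545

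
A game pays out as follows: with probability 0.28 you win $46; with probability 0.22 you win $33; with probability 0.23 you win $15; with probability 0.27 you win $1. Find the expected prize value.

E[payout] = 46·0.28 + 33·0.22 + 15·0.23 + 1·0.27
 = 12.88 + 7.26 + 3.45 + 0.27
 = 23.86

23.86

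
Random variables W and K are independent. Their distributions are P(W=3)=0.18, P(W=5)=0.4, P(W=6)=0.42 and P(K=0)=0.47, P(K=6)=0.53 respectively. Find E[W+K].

8.24

E[W+K] = Σ_w Σ_k (w+k) · P(W=w)P(K=k)
 = 3·0.0846 + 9·0.0954 + 5·0.188 + 11·0.212 + 6·0.1974 + 12·0.2226
 = 0.2538 + 0.8586 + 0.94 + 2.332 + 1.1844 + 2.6712
 = 8.24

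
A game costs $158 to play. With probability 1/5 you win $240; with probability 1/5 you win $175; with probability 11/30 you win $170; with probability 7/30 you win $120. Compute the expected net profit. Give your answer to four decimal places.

E[payout] = 240·1/5 + 175·1/5 + 170·11/30 + 120·7/30
 = 48 + 35 + 187/3 + 28
 = 520/3
Net = 520/3 - 158 = 46/3

15.3333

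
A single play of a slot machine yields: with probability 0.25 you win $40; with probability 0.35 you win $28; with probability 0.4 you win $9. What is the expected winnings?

E[payout] = 40·0.25 + 28·0.35 + 9·0.4
 = 10 + 9.8 + 3.6
 = 23.4

23.4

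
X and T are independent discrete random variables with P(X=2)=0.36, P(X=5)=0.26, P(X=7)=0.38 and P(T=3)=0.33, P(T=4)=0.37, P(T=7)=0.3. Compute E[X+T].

E[X+T] = Σ_x Σ_t (x+t) · P(X=x)P(T=t)
 = 5·0.1188 + 6·0.1332 + 9·0.108 + 8·0.0858 + 9·0.0962 + 12·0.078 + 10·0.1254 + 11·0.1406 + 14·0.114
 = 0.594 + 0.7992 + 0.972 + 0.6864 + 0.8658 + 0.936 + 1.254 + 1.5466 + 1.596
 = 9.25

9.25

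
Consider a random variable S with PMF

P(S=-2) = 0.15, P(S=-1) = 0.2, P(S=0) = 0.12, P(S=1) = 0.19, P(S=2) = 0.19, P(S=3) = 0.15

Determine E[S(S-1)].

2.58

E[S(S-1)] = Σ s(s-1)·P(S=s)
 = 6·0.15 + 2·0.2 + 0·0.12 + 0·0.19 + 2·0.19 + 6·0.15
 = 0.9 + 0.4 + 0 + 0 + 0.38 + 0.9
 = 2.58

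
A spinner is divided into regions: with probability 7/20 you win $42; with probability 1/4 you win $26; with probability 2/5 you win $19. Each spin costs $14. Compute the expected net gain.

14.8

E[payout] = 42·7/20 + 26·1/4 + 19·2/5
 = 147/10 + 13/2 + 38/5
 = 144/5
Net = 144/5 - 14 = 74/5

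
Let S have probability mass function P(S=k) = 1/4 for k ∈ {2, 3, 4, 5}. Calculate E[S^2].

E[S^2] = Σ s^2·P(S=s)
 = 4·1/4 + 9·1/4 + 16·1/4 + 25·1/4
 = 1 + 9/4 + 4 + 25/4
 = 27/2

13.5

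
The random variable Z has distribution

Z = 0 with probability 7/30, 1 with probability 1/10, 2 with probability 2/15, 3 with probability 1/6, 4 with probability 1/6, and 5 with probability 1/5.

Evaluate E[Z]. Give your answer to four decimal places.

2.5333

E[Z] = Σ z·P(Z=z)
 = 0·7/30 + 1·1/10 + 2·2/15 + 3·1/6 + 4·1/6 + 5·1/5
 = 0 + 1/10 + 4/15 + 1/2 + 2/3 + 1
 = 38/15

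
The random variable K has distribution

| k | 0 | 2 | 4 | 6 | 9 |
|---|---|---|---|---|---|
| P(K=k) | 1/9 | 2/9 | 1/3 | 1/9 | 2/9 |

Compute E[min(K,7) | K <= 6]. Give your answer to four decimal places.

3.1429

P(K <= 6) = 1/9 + 2/9 + 1/3 + 1/9 = 7/9.
E[min(K,7) | K <= 6] = [0·1/9 + 2·2/9 + 4·1/3 + 6·1/9] / (7/9)
 = 22/9 / (7/9)
 = 22/7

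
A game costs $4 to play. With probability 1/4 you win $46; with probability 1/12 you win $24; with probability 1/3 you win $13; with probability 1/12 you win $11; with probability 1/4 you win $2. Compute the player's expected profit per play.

E[payout] = 46·1/4 + 24·1/12 + 13·1/3 + 11·1/12 + 2·1/4
 = 23/2 + 2 + 13/3 + 11/12 + 1/2
 = 77/4
Net = 77/4 - 4 = 61/4

15.25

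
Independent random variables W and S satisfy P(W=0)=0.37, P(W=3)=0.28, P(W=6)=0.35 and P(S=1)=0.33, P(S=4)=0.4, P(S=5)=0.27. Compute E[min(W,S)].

E[min(W,S)] = Σ_w Σ_s min(w,s) · P(W=w)P(S=s)
 = 0·0.1221 + 0·0.148 + 0·0.0999 + 1·0.0924 + 3·0.112 + 3·0.0756 + 1·0.1155 + 4·0.14 + 5·0.0945
 = 0 + 0 + 0 + 0.0924 + 0.336 + 0.2268 + 0.1155 + 0.56 + 0.4725
 = 1.8032

1.8032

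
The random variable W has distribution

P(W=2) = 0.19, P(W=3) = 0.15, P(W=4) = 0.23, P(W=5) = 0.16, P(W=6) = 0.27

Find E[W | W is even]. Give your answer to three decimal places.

4.232

P(W is even) = 0.19 + 0.23 + 0.27 = 0.69.
E[W | W is even] = [2·0.19 + 4·0.23 + 6·0.27] / 0.69
 = 2.92 / 0.69
 = 292/69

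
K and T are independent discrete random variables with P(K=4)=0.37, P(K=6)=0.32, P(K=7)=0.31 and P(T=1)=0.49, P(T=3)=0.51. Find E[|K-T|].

E[|K-T|] = Σ_k Σ_t |k-t| · P(K=k)P(T=t)
 = 3·0.1813 + 1·0.1887 + 5·0.1568 + 3·0.1632 + 6·0.1519 + 4·0.1581
 = 0.5439 + 0.1887 + 0.784 + 0.4896 + 0.9114 + 0.6324
 = 3.55

3.55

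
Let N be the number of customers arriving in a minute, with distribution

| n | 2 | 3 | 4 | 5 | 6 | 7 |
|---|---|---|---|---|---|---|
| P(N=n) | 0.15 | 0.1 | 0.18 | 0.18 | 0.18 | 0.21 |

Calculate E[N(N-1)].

20.88

E[N(N-1)] = Σ n(n-1)·P(N=n)
 = 2·0.15 + 6·0.1 + 12·0.18 + 20·0.18 + 30·0.18 + 42·0.21
 = 0.3 + 0.6 + 2.16 + 3.6 + 5.4 + 8.82
 = 20.88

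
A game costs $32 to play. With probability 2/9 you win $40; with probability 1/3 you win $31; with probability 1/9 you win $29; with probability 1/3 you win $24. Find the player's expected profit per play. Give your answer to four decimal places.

E[payout] = 40·2/9 + 31·1/3 + 29·1/9 + 24·1/3
 = 80/9 + 31/3 + 29/9 + 8
 = 274/9
Net = 274/9 - 32 = -14/9

-1.5556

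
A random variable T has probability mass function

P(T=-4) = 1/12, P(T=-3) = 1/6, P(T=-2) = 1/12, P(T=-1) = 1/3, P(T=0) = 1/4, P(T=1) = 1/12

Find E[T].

E[T] = Σ t·P(T=t)
 = (-4)·1/12 + (-3)·1/6 + (-2)·1/12 + (-1)·1/3 + 0·1/4 + 1·1/12
 = (-1/3) + (-1/2) + (-1/6) + (-1/3) + 0 + 1/12
 = -5/4

-1.25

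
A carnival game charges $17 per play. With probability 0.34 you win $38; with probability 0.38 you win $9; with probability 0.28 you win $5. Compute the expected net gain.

0.74

E[payout] = 38·0.34 + 9·0.38 + 5·0.28
 = 12.92 + 3.42 + 1.4
 = 17.74
Net = 17.74 - 17 = 0.74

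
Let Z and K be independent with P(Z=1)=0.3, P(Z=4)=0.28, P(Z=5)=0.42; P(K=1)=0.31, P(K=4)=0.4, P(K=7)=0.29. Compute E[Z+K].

E[Z+K] = Σ_z Σ_k (z+k) · P(Z=z)P(K=k)
 = 2·0.093 + 5·0.12 + 8·0.087 + 5·0.0868 + 8·0.112 + 11·0.0812 + 6·0.1302 + 9·0.168 + 12·0.1218
 = 0.186 + 0.6 + 0.696 + 0.434 + 0.896 + 0.8932 + 0.7812 + 1.512 + 1.4616
 = 7.46

7.46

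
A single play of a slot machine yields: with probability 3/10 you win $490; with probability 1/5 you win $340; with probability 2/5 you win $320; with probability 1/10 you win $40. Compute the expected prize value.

E[payout] = 490·3/10 + 340·1/5 + 320·2/5 + 40·1/10
 = 147 + 68 + 128 + 4
 = 347

347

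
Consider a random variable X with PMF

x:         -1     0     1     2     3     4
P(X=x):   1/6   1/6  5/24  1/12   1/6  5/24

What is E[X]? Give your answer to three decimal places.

E[X] = Σ x·P(X=x)
 = (-1)·1/6 + 0·1/6 + 1·5/24 + 2·1/12 + 3·1/6 + 4·5/24
 = (-1/6) + 0 + 5/24 + 1/6 + 1/2 + 5/6
 = 37/24

1.542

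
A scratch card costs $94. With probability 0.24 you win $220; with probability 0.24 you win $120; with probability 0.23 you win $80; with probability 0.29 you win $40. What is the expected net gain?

E[payout] = 220·0.24 + 120·0.24 + 80·0.23 + 40·0.29
 = 52.8 + 28.8 + 18.4 + 11.6
 = 111.6
Net = 111.6 - 94 = 17.6

17.6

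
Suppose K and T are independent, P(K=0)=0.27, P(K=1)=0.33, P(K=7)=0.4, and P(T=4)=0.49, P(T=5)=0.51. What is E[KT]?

E[KT] = Σ_k Σ_t kt · P(K=k)P(T=t)
 = 0·0.1323 + 0·0.1377 + 4·0.1617 + 5·0.1683 + 28·0.196 + 35·0.204
 = 0 + 0 + 0.6468 + 0.8415 + 5.488 + 7.14
 = 14.1163

14.1163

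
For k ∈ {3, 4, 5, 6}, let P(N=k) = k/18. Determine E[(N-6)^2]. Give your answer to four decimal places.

E[(N-6)^2] = Σ (n-6)^2·P(N=n)
 = 9·1/6 + 4·2/9 + 1·5/18 + 0·1/3
 = 3/2 + 8/9 + 5/18 + 0
 = 8/3

2.6667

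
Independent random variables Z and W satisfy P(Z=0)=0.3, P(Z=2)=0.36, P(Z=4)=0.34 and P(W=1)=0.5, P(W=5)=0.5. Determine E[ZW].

6.24

E[ZW] = Σ_z Σ_w zw · P(Z=z)P(W=w)
 = 0·0.15 + 0·0.15 + 2·0.18 + 10·0.18 + 4·0.17 + 20·0.17
 = 0 + 0 + 0.36 + 1.8 + 0.68 + 3.4
 = 6.24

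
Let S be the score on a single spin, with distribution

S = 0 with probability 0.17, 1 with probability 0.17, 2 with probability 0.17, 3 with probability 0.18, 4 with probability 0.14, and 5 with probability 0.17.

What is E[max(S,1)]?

2.63

E[max(S,1)] = Σ max(s,1)·P(S=s)
 = 1·0.17 + 1·0.17 + 2·0.17 + 3·0.18 + 4·0.14 + 5·0.17
 = 0.17 + 0.17 + 0.34 + 0.54 + 0.56 + 0.85
 = 2.63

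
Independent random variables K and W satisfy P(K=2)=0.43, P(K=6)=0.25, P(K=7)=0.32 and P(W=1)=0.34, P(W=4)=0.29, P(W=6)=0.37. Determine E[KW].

E[KW] = Σ_k Σ_w kw · P(K=k)P(W=w)
 = 2·0.1462 + 8·0.1247 + 12·0.1591 + 6·0.085 + 24·0.0725 + 36·0.0925 + 7·0.1088 + 28·0.0928 + 42·0.1184
 = 0.2924 + 0.9976 + 1.9092 + 0.51 + 1.74 + 3.33 + 0.7616 + 2.5984 + 4.9728
 = 17.112

17.112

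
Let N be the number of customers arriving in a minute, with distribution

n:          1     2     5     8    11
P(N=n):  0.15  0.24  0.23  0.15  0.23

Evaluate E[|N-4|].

3.37

E[|N-4|] = Σ |n-4|·P(N=n)
 = 3·0.15 + 2·0.24 + 1·0.23 + 4·0.15 + 7·0.23
 = 0.45 + 0.48 + 0.23 + 0.6 + 1.61
 = 3.37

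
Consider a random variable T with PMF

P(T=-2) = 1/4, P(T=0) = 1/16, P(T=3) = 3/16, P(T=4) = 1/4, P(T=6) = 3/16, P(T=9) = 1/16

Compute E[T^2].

18.5

E[T^2] = Σ t^2·P(T=t)
 = 4·1/4 + 0·1/16 + 9·3/16 + 16·1/4 + 36·3/16 + 81·1/16
 = 1 + 0 + 27/16 + 4 + 27/4 + 81/16
 = 37/2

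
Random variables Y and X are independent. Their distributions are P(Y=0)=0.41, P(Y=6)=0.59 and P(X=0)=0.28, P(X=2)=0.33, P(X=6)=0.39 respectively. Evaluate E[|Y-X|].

3

E[|Y-X|] = Σ_y Σ_x |y-x| · P(Y=y)P(X=x)
 = 0·0.1148 + 2·0.1353 + 6·0.1599 + 6·0.1652 + 4·0.1947 + 0·0.2301
 = 0 + 0.2706 + 0.9594 + 0.9912 + 0.7788 + 0
 = 3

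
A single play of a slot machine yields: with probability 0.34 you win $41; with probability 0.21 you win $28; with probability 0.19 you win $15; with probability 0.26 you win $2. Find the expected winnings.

23.19

E[payout] = 41·0.34 + 28·0.21 + 15·0.19 + 2·0.26
 = 13.94 + 5.88 + 2.85 + 0.52
 = 23.19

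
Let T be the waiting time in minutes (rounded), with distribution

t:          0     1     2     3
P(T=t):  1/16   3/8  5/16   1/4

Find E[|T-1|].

E[|T-1|] = Σ |t-1|·P(T=t)
 = 1·1/16 + 0·3/8 + 1·5/16 + 2·1/4
 = 1/16 + 0 + 5/16 + 1/2
 = 7/8

0.875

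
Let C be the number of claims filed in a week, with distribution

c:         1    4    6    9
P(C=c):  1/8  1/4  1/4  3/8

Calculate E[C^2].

43.5

E[C^2] = Σ c^2·P(C=c)
 = 1·1/8 + 16·1/4 + 36·1/4 + 81·3/8
 = 1/8 + 4 + 9 + 243/8
 = 87/2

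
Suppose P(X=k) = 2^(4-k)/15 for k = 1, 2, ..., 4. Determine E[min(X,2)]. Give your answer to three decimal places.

1.467

E[min(X,2)] = Σ min(x,2)·P(X=x)
 = 1·8/15 + 2·4/15 + 2·2/15 + 2·1/15
 = 8/15 + 8/15 + 4/15 + 2/15
 = 22/15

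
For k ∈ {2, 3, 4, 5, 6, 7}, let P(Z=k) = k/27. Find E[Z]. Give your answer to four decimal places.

5.1481

E[Z] = Σ z·P(Z=z)
 = 2·2/27 + 3·1/9 + 4·4/27 + 5·5/27 + 6·2/9 + 7·7/27
 = 4/27 + 1/3 + 16/27 + 25/27 + 4/3 + 49/27
 = 139/27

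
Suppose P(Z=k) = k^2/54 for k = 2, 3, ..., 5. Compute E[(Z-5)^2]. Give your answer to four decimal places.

1.6296

E[(Z-5)^2] = Σ (z-5)^2·P(Z=z)
 = 9·2/27 + 4·1/6 + 1·8/27 + 0·25/54
 = 2/3 + 2/3 + 8/27 + 0
 = 44/27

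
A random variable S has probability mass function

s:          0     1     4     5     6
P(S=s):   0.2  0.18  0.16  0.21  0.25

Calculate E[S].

3.37

E[S] = Σ s·P(S=s)
 = 0·0.2 + 1·0.18 + 4·0.16 + 5·0.21 + 6·0.25
 = 0 + 0.18 + 0.64 + 1.05 + 1.5
 = 3.37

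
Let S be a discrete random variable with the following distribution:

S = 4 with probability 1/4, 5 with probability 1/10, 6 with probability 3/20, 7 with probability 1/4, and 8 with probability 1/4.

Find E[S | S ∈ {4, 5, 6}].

P(S ∈ {4, 5, 6}) = 1/4 + 1/10 + 3/20 = 1/2.
E[S | S ∈ {4, 5, 6}] = [4·1/4 + 5·1/10 + 6·3/20] / (1/2)
 = 12/5 / (1/2)
 = 24/5

4.8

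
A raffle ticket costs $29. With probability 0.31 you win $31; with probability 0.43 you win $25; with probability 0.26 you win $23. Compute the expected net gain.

-2.66

E[payout] = 31·0.31 + 25·0.43 + 23·0.26
 = 9.61 + 10.75 + 5.98
 = 26.34
Net = 26.34 - 29 = -2.66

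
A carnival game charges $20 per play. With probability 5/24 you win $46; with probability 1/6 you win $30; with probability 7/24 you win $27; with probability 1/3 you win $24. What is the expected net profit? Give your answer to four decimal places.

10.4583

E[payout] = 46·5/24 + 30·1/6 + 27·7/24 + 24·1/3
 = 115/12 + 5 + 63/8 + 8
 = 731/24
Net = 731/24 - 20 = 251/24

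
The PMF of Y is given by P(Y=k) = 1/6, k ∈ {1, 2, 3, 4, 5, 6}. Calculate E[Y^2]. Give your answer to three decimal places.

E[Y^2] = Σ y^2·P(Y=y)
 = 1·1/6 + 4·1/6 + 9·1/6 + 16·1/6 + 25·1/6 + 36·1/6
 = 1/6 + 2/3 + 3/2 + 8/3 + 25/6 + 6
 = 91/6

15.167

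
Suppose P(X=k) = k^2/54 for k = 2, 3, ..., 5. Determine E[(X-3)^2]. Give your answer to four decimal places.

E[(X-3)^2] = Σ (x-3)^2·P(X=x)
 = 1·2/27 + 0·1/6 + 1·8/27 + 4·25/54
 = 2/27 + 0 + 8/27 + 50/27
 = 20/9

2.2222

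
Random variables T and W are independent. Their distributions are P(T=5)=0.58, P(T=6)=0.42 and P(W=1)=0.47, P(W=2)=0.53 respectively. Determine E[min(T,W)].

1.53

E[min(T,W)] = Σ_t Σ_w min(t,w) · P(T=t)P(W=w)
 = 1·0.2726 + 2·0.3074 + 1·0.1974 + 2·0.2226
 = 0.2726 + 0.6148 + 0.1974 + 0.4452
 = 1.53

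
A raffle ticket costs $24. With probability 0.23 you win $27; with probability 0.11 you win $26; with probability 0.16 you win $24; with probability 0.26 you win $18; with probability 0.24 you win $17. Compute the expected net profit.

-2.33

E[payout] = 27·0.23 + 26·0.11 + 24·0.16 + 18·0.26 + 17·0.24
 = 6.21 + 2.86 + 3.84 + 4.68 + 4.08
 = 21.67
Net = 21.67 - 24 = -2.33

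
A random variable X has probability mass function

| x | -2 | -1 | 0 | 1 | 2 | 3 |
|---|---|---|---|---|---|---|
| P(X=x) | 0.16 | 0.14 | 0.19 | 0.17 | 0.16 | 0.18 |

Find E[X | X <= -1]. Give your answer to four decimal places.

P(X <= -1) = 0.16 + 0.14 = 0.3.
E[X | X <= -1] = [(-2)·0.16 + (-1)·0.14] / 0.3
 = -0.46 / 0.3
 = -23/15

-1.5333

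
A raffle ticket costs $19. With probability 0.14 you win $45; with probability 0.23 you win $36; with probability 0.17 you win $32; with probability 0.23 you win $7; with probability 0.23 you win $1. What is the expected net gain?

2.86

E[payout] = 45·0.14 + 36·0.23 + 32·0.17 + 7·0.23 + 1·0.23
 = 6.3 + 8.28 + 5.44 + 1.61 + 0.23
 = 21.86
Net = 21.86 - 19 = 2.86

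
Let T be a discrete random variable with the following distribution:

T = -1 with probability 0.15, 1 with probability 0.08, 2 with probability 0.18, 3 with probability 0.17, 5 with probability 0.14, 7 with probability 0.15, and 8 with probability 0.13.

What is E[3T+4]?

E[3T+4] = Σ (3t+4)·P(T=t)
 = 1·0.15 + 7·0.08 + 10·0.18 + 13·0.17 + 19·0.14 + 25·0.15 + 28·0.13
 = 0.15 + 0.56 + 1.8 + 2.21 + 2.66 + 3.75 + 3.64
 = 14.77

14.77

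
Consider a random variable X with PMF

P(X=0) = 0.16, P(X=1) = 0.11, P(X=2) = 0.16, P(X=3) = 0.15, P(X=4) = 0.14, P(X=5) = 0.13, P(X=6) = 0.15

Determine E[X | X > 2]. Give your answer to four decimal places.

4.4912

P(X > 2) = 0.15 + 0.14 + 0.13 + 0.15 = 0.57.
E[X | X > 2] = [3·0.15 + 4·0.14 + 5·0.13 + 6·0.15] / 0.57
 = 2.56 / 0.57
 = 256/57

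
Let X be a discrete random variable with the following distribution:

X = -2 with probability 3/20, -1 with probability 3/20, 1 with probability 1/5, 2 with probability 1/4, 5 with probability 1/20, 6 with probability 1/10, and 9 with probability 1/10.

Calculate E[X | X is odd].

2.4

P(X is odd) = 3/20 + 1/5 + 1/20 + 1/10 = 1/2.
E[X | X is odd] = [(-1)·3/20 + 1·1/5 + 5·1/20 + 9·1/10] / (1/2)
 = 6/5 / (1/2)
 = 12/5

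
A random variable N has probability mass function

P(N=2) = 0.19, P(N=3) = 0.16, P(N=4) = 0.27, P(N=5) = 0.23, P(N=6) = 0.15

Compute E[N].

E[N] = Σ n·P(N=n)
 = 2·0.19 + 3·0.16 + 4·0.27 + 5·0.23 + 6·0.15
 = 0.38 + 0.48 + 1.08 + 1.15 + 0.9
 = 3.99

3.99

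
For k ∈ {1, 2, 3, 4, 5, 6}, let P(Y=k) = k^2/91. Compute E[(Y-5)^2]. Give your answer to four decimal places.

1.5385

E[(Y-5)^2] = Σ (y-5)^2·P(Y=y)
 = 16·1/91 + 9·4/91 + 4·9/91 + 1·16/91 + 0·25/91 + 1·36/91
 = 16/91 + 36/91 + 36/91 + 16/91 + 0 + 36/91
 = 20/13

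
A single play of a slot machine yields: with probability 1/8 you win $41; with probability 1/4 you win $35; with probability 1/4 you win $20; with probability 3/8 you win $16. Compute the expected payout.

24.875

E[payout] = 41·1/8 + 35·1/4 + 20·1/4 + 16·3/8
 = 41/8 + 35/4 + 5 + 6
 = 199/8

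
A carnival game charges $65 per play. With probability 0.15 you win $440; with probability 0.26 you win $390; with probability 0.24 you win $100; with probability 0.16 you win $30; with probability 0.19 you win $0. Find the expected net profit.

131.2

E[payout] = 440·0.15 + 390·0.26 + 100·0.24 + 30·0.16 + 0·0.19
 = 66 + 101.4 + 24 + 4.8 + 0
 = 196.2
Net = 196.2 - 65 = 131.2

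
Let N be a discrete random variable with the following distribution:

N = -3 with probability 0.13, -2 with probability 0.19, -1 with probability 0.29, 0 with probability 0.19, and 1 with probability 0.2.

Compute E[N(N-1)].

3.28

E[N(N-1)] = Σ n(n-1)·P(N=n)
 = 12·0.13 + 6·0.19 + 2·0.29 + 0·0.19 + 0·0.2
 = 1.56 + 1.14 + 0.58 + 0 + 0
 = 3.28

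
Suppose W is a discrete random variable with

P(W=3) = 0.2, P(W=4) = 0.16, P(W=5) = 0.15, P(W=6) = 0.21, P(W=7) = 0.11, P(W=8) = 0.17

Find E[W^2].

31.94

E[W^2] = Σ w^2·P(W=w)
 = 9·0.2 + 16·0.16 + 25·0.15 + 36·0.21 + 49·0.11 + 64·0.17
 = 1.8 + 2.56 + 3.75 + 7.56 + 5.39 + 10.88
 = 31.94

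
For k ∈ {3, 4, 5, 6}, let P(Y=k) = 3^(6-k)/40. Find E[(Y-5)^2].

2.95

E[(Y-5)^2] = Σ (y-5)^2·P(Y=y)
 = 4·27/40 + 1·9/40 + 0·3/40 + 1·1/40
 = 27/10 + 9/40 + 0 + 1/40
 = 59/20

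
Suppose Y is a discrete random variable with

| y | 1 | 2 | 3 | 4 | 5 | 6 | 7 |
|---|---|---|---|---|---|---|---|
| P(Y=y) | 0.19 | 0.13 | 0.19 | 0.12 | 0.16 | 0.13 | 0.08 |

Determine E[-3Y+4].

E[-3Y+4] = Σ (-3y+4)·P(Y=y)
 = 1·0.19 + (-2)·0.13 + (-5)·0.19 + (-8)·0.12 + (-11)·0.16 + (-14)·0.13 + (-17)·0.08
 = 0.19 + (-0.26) + (-0.95) + (-0.96) + (-1.76) + (-1.82) + (-1.36)
 = -6.92

-6.92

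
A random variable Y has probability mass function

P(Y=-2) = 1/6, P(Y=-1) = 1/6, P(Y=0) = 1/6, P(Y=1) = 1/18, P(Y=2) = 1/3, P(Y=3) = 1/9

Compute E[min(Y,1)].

0

E[min(Y,1)] = Σ min(y,1)·P(Y=y)
 = (-2)·1/6 + (-1)·1/6 + 0·1/6 + 1·1/18 + 1·1/3 + 1·1/9
 = (-1/3) + (-1/6) + 0 + 1/18 + 1/3 + 1/9
 = 0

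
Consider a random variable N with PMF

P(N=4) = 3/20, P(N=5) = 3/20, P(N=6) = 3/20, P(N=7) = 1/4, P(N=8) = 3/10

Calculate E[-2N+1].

-11.8

E[-2N+1] = Σ (-2n+1)·P(N=n)
 = (-7)·3/20 + (-9)·3/20 + (-11)·3/20 + (-13)·1/4 + (-15)·3/10
 = (-21/20) + (-27/20) + (-33/20) + (-13/4) + (-9/2)
 = -59/5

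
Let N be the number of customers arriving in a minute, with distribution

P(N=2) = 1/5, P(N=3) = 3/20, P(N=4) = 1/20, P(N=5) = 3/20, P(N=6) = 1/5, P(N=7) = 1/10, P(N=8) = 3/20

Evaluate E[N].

4.9

E[N] = Σ n·P(N=n)
 = 2·1/5 + 3·3/20 + 4·1/20 + 5·3/20 + 6·1/5 + 7·1/10 + 8·3/20
 = 2/5 + 9/20 + 1/5 + 3/4 + 6/5 + 7/10 + 6/5
 = 49/10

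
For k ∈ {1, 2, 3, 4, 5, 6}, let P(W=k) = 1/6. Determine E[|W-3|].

E[|W-3|] = Σ |w-3|·P(W=w)
 = 2·1/6 + 1·1/6 + 0·1/6 + 1·1/6 + 2·1/6 + 3·1/6
 = 1/3 + 1/6 + 0 + 1/6 + 1/3 + 1/2
 = 3/2

1.5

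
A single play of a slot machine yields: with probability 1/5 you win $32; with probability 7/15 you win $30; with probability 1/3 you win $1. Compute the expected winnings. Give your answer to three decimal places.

E[payout] = 32·1/5 + 30·7/15 + 1·1/3
 = 32/5 + 14 + 1/3
 = 311/15

20.733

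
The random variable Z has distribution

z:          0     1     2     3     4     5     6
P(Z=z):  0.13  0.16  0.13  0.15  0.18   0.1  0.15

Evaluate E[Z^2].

12.81

E[Z^2] = Σ z^2·P(Z=z)
 = 0·0.13 + 1·0.16 + 4·0.13 + 9·0.15 + 16·0.18 + 25·0.1 + 36·0.15
 = 0 + 0.16 + 0.52 + 1.35 + 2.88 + 2.5 + 5.4
 = 12.81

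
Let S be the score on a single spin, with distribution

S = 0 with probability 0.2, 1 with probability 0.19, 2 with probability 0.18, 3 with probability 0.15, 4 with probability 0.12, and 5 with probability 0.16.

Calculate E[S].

E[S] = Σ s·P(S=s)
 = 0·0.2 + 1·0.19 + 2·0.18 + 3·0.15 + 4·0.12 + 5·0.16
 = 0 + 0.19 + 0.36 + 0.45 + 0.48 + 0.8
 = 2.28

2.28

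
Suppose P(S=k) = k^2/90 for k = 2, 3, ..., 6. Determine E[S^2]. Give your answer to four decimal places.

25.2667

E[S^2] = Σ s^2·P(S=s)
 = 4·2/45 + 9·1/10 + 16·8/45 + 25·5/18 + 36·2/5
 = 8/45 + 9/10 + 128/45 + 125/18 + 72/5
 = 379/15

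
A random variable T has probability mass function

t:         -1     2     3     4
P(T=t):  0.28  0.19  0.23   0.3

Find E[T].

1.99

E[T] = Σ t·P(T=t)
 = (-1)·0.28 + 2·0.19 + 3·0.23 + 4·0.3
 = (-0.28) + 0.38 + 0.69 + 1.2
 = 1.99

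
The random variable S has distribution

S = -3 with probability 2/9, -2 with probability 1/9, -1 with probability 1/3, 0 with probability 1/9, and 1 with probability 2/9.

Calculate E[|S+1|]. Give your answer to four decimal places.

E[|S+1|] = Σ |s+1|·P(S=s)
 = 2·2/9 + 1·1/9 + 0·1/3 + 1·1/9 + 2·2/9
 = 4/9 + 1/9 + 0 + 1/9 + 4/9
 = 10/9

1.1111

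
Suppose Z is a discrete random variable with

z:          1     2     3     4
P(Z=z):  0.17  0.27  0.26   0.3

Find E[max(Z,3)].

3.3

E[max(Z,3)] = Σ max(z,3)·P(Z=z)
 = 3·0.17 + 3·0.27 + 3·0.26 + 4·0.3
 = 0.51 + 0.81 + 0.78 + 1.2
 = 3.3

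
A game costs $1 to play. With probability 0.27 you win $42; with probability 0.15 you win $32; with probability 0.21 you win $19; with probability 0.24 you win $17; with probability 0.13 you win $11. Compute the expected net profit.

E[payout] = 42·0.27 + 32·0.15 + 19·0.21 + 17·0.24 + 11·0.13
 = 11.34 + 4.8 + 3.99 + 4.08 + 1.43
 = 25.64
Net = 25.64 - 1 = 24.64

24.64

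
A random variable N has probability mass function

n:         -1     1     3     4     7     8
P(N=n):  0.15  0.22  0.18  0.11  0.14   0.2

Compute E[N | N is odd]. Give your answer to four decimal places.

P(N is odd) = 0.15 + 0.22 + 0.18 + 0.14 = 0.69.
E[N | N is odd] = [(-1)·0.15 + 1·0.22 + 3·0.18 + 7·0.14] / 0.69
 = 1.59 / 0.69
 = 53/23

2.3043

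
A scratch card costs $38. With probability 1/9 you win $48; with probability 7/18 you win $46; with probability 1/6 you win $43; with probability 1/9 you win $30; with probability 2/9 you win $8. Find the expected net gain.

E[payout] = 48·1/9 + 46·7/18 + 43·1/6 + 30·1/9 + 8·2/9
 = 16/3 + 161/9 + 43/6 + 10/3 + 16/9
 = 71/2
Net = 71/2 - 38 = -5/2

-2.5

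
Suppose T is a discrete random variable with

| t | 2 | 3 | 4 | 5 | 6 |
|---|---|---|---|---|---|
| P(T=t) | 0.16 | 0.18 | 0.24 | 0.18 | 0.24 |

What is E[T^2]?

E[T^2] = Σ t^2·P(T=t)
 = 4·0.16 + 9·0.18 + 16·0.24 + 25·0.18 + 36·0.24
 = 0.64 + 1.62 + 3.84 + 4.5 + 8.64
 = 19.24

19.24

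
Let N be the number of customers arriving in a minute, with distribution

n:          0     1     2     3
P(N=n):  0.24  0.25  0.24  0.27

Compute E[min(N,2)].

E[min(N,2)] = Σ min(n,2)·P(N=n)
 = 0·0.24 + 1·0.25 + 2·0.24 + 2·0.27
 = 0 + 0.25 + 0.48 + 0.54
 = 1.27

1.27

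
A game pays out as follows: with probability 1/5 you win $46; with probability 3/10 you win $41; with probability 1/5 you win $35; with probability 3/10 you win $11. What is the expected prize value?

31.8

E[payout] = 46·1/5 + 41·3/10 + 35·1/5 + 11·3/10
 = 46/5 + 123/10 + 7 + 33/10
 = 159/5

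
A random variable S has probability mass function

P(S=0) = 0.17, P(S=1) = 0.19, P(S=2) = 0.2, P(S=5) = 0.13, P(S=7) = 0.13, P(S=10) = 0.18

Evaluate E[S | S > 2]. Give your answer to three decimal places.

7.636

P(S > 2) = 0.13 + 0.13 + 0.18 = 0.44.
E[S | S > 2] = [5·0.13 + 7·0.13 + 10·0.18] / 0.44
 = 3.36 / 0.44
 = 84/11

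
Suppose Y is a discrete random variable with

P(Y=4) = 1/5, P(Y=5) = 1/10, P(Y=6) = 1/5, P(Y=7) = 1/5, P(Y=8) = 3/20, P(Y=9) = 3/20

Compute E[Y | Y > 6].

P(Y > 6) = 1/5 + 3/20 + 3/20 = 1/2.
E[Y | Y > 6] = [7·1/5 + 8·3/20 + 9·3/20] / (1/2)
 = 79/20 / (1/2)
 = 79/10

7.9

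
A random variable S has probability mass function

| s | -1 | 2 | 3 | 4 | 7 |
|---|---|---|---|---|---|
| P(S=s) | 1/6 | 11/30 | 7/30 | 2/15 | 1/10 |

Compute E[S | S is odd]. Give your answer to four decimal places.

2.4667

P(S is odd) = 1/6 + 7/30 + 1/10 = 1/2.
E[S | S is odd] = [(-1)·1/6 + 3·7/30 + 7·1/10] / (1/2)
 = 37/30 / (1/2)
 = 37/15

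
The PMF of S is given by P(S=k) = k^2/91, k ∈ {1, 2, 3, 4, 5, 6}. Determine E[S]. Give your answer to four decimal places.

E[S] = Σ s·P(S=s)
 = 1·1/91 + 2·4/91 + 3·9/91 + 4·16/91 + 5·25/91 + 6·36/91
 = 1/91 + 8/91 + 27/91 + 64/91 + 125/91 + 216/91
 = 63/13

4.8462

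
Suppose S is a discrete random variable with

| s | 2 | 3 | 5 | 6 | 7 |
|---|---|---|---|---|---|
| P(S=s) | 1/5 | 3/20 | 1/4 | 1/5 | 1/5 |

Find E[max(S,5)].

E[max(S,5)] = Σ max(s,5)·P(S=s)
 = 5·1/5 + 5·3/20 + 5·1/4 + 6·1/5 + 7·1/5
 = 1 + 3/4 + 5/4 + 6/5 + 7/5
 = 28/5

5.6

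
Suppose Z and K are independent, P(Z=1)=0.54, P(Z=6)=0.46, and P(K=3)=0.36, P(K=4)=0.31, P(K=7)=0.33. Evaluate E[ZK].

E[ZK] = Σ_z Σ_k zk · P(Z=z)P(K=k)
 = 3·0.1944 + 4·0.1674 + 7·0.1782 + 18·0.1656 + 24·0.1426 + 42·0.1518
 = 0.5832 + 0.6696 + 1.2474 + 2.9808 + 3.4224 + 6.3756
 = 15.279

15.279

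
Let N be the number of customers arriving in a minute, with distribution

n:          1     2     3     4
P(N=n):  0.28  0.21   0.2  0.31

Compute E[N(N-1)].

5.34

E[N(N-1)] = Σ n(n-1)·P(N=n)
 = 0·0.28 + 2·0.21 + 6·0.2 + 12·0.31
 = 0 + 0.42 + 1.2 + 3.72
 = 5.34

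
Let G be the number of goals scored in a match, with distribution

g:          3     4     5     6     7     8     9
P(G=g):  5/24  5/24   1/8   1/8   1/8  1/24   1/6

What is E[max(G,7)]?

E[max(G,7)] = Σ max(g,7)·P(G=g)
 = 7·5/24 + 7·5/24 + 7·1/8 + 7·1/8 + 7·1/8 + 8·1/24 + 9·1/6
 = 35/24 + 35/24 + 7/8 + 7/8 + 7/8 + 1/3 + 3/2
 = 59/8

7.375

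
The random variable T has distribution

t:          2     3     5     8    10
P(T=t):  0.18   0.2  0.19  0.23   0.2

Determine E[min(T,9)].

E[min(T,9)] = Σ min(t,9)·P(T=t)
 = 2·0.18 + 3·0.2 + 5·0.19 + 8·0.23 + 9·0.2
 = 0.36 + 0.6 + 0.95 + 1.84 + 1.8
 = 5.55

5.55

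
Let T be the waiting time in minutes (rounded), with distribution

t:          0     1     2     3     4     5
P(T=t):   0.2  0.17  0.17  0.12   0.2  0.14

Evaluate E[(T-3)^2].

3.41

E[(T-3)^2] = Σ (t-3)^2·P(T=t)
 = 9·0.2 + 4·0.17 + 1·0.17 + 0·0.12 + 1·0.2 + 4·0.14
 = 1.8 + 0.68 + 0.17 + 0 + 0.2 + 0.56
 = 3.41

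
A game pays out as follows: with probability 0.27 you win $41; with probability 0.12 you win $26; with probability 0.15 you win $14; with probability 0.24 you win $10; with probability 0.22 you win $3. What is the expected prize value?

19.35

E[payout] = 41·0.27 + 26·0.12 + 14·0.15 + 10·0.24 + 3·0.22
 = 11.07 + 3.12 + 2.1 + 2.4 + 0.66
 = 19.35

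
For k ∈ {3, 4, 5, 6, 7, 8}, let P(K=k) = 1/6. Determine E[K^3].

214.5

E[K^3] = Σ k^3·P(K=k)
 = 27·1/6 + 64·1/6 + 125·1/6 + 216·1/6 + 343·1/6 + 512·1/6
 = 9/2 + 32/3 + 125/6 + 36 + 343/6 + 256/3
 = 429/2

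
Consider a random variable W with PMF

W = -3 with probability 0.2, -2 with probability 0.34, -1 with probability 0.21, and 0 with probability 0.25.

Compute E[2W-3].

E[2W-3] = Σ (2w-3)·P(W=w)
 = (-9)·0.2 + (-7)·0.34 + (-5)·0.21 + (-3)·0.25
 = (-1.8) + (-2.38) + (-1.05) + (-0.75)
 = -5.98

-5.98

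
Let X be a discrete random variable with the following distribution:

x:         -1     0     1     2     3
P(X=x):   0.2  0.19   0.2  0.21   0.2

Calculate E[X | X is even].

1.05

P(X is even) = 0.19 + 0.21 = 0.4.
E[X | X is even] = [0·0.19 + 2·0.21] / 0.4
 = 0.42 / 0.4
 = 21/20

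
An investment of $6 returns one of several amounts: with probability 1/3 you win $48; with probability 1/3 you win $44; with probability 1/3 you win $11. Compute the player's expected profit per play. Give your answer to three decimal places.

28.333

E[payout] = 48·1/3 + 44·1/3 + 11·1/3
 = 16 + 44/3 + 11/3
 = 103/3
Net = 103/3 - 6 = 85/3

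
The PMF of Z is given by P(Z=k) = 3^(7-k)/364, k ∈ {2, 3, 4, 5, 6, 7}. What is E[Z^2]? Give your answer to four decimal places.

6.9093

E[Z^2] = Σ z^2·P(Z=z)
 = 4·243/364 + 9·81/364 + 16·27/364 + 25·9/364 + 36·3/364 + 49·1/364
 = 243/91 + 729/364 + 108/91 + 225/364 + 27/91 + 7/52
 = 2515/364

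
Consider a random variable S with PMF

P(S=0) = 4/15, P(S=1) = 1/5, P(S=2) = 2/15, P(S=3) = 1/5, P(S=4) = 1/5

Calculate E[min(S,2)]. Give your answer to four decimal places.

1.2667

E[min(S,2)] = Σ min(s,2)·P(S=s)
 = 0·4/15 + 1·1/5 + 2·2/15 + 2·1/5 + 2·1/5
 = 0 + 1/5 + 4/15 + 2/5 + 2/5
 = 19/15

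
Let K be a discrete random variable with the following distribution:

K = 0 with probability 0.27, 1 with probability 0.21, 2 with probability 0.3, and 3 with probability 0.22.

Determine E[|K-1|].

1.01

E[|K-1|] = Σ |k-1|·P(K=k)
 = 1·0.27 + 0·0.21 + 1·0.3 + 2·0.22
 = 0.27 + 0 + 0.3 + 0.44
 = 1.01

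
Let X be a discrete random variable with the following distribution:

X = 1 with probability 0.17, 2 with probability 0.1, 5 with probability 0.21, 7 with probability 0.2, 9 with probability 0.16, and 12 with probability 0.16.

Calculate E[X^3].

E[X^3] = Σ x^3·P(X=x)
 = 1·0.17 + 8·0.1 + 125·0.21 + 343·0.2 + 729·0.16 + 1728·0.16
 = 0.17 + 0.8 + 26.25 + 68.6 + 116.64 + 276.48
 = 488.94

488.94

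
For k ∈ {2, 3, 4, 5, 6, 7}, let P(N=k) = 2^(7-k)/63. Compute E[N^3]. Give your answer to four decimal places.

39.2857

E[N^3] = Σ n^3·P(N=n)
 = 8·32/63 + 27·16/63 + 64·8/63 + 125·4/63 + 216·2/63 + 343·1/63
 = 256/63 + 48/7 + 512/63 + 500/63 + 48/7 + 49/9
 = 275/7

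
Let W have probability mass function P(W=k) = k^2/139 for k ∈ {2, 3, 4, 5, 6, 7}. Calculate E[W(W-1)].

E[W(W-1)] = Σ w(w-1)·P(W=w)
 = 2·4/139 + 6·9/139 + 12·16/139 + 20·25/139 + 30·36/139 + 42·49/139
 = 8/139 + 54/139 + 192/139 + 500/139 + 1080/139 + 2058/139
 = 28

28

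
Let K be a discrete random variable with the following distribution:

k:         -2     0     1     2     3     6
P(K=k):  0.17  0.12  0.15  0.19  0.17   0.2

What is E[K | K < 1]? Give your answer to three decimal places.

-1.172

P(K < 1) = 0.17 + 0.12 = 0.29.
E[K | K < 1] = [(-2)·0.17 + 0·0.12] / 0.29
 = -0.34 / 0.29
 = -34/29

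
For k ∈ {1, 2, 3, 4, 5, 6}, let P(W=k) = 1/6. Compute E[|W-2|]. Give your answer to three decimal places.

E[|W-2|] = Σ |w-2|·P(W=w)
 = 1·1/6 + 0·1/6 + 1·1/6 + 2·1/6 + 3·1/6 + 4·1/6
 = 1/6 + 0 + 1/6 + 1/3 + 1/2 + 2/3
 = 11/6

1.833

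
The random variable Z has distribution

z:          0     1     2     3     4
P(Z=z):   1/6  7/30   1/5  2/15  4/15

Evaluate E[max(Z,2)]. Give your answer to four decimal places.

2.6667

E[max(Z,2)] = Σ max(z,2)·P(Z=z)
 = 2·1/6 + 2·7/30 + 2·1/5 + 3·2/15 + 4·4/15
 = 1/3 + 7/15 + 2/5 + 2/5 + 16/15
 = 8/3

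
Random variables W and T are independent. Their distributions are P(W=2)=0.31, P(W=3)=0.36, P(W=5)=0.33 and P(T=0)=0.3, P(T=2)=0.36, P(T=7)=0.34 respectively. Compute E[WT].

10.385

E[WT] = Σ_w Σ_t wt · P(W=w)P(T=t)
 = 0·0.093 + 4·0.1116 + 14·0.1054 + 0·0.108 + 6·0.1296 + 21·0.1224 + 0·0.099 + 10·0.1188 + 35·0.1122
 = 0 + 0.4464 + 1.4756 + 0 + 0.7776 + 2.5704 + 0 + 1.188 + 3.927
 = 10.385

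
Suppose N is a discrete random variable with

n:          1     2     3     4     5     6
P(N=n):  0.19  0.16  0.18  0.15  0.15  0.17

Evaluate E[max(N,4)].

4.49

E[max(N,4)] = Σ max(n,4)·P(N=n)
 = 4·0.19 + 4·0.16 + 4·0.18 + 4·0.15 + 5·0.15 + 6·0.17
 = 0.76 + 0.64 + 0.72 + 0.6 + 0.75 + 1.02
 = 4.49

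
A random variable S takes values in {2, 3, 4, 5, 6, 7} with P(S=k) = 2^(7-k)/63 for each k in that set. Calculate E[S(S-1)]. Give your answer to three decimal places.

E[S(S-1)] = Σ s(s-1)·P(S=s)
 = 2·32/63 + 6·16/63 + 12·8/63 + 20·4/63 + 30·2/63 + 42·1/63
 = 64/63 + 32/21 + 32/21 + 80/63 + 20/21 + 2/3
 = 146/21

6.952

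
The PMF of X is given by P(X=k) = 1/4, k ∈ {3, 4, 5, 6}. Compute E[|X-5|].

1

E[|X-5|] = Σ |x-5|·P(X=x)
 = 2·1/4 + 1·1/4 + 0·1/4 + 1·1/4
 = 1/2 + 1/4 + 0 + 1/4
 = 1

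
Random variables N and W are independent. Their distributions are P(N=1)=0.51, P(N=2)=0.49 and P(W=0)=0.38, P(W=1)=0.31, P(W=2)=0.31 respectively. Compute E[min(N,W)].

0.7719

E[min(N,W)] = Σ_n Σ_w min(n,w) · P(N=n)P(W=w)
 = 0·0.1938 + 1·0.1581 + 1·0.1581 + 0·0.1862 + 1·0.1519 + 2·0.1519
 = 0 + 0.1581 + 0.1581 + 0 + 0.1519 + 0.3038
 = 0.7719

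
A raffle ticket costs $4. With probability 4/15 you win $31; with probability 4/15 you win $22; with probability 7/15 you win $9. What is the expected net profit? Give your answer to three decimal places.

14.333

E[payout] = 31·4/15 + 22·4/15 + 9·7/15
 = 124/15 + 88/15 + 21/5
 = 55/3
Net = 55/3 - 4 = 43/3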